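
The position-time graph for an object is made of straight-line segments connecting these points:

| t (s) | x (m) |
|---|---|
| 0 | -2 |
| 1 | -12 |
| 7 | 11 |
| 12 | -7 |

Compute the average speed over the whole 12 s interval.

Average speed = (total path length)/(elapsed time); on a piecewise-linear x-t graph the path length is Σ|Δx|.
0–1 s: |Δx| = |-12 − -2| = 10 m
1–7 s: |Δx| = |11 − -12| = 23 m
7–12 s: |Δx| = |-7 − 11| = 18 m
Total path = 51 m; average speed = 51/12 = 4.25 m/s.

4.25 m/s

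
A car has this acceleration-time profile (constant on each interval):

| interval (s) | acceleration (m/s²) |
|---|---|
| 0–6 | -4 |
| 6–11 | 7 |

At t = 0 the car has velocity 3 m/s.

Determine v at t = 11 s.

Δv equals the area under the a-t graph; then v = v₀ + Δv.
0–6 s: -4 × 6 = -24 m/s
6–11 s: 7 × 5 = 35 m/s
Δv = 11 m/s, so v(11) = 3 + (11) = 14 m/s.

14 m/s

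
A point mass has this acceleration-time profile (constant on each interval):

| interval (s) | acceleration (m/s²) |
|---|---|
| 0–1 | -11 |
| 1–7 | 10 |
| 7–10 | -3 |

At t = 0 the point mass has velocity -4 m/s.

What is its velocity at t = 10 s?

Δv equals the area under the a-t graph; then v = v₀ + Δv.
0–1 s: -11 × 1 = -11 m/s
1–7 s: 10 × 6 = 60 m/s
7–10 s: -3 × 3 = -9 m/s
Δv = 40 m/s, so v(10) = -4 + (40) = 36 m/s.

36 m/s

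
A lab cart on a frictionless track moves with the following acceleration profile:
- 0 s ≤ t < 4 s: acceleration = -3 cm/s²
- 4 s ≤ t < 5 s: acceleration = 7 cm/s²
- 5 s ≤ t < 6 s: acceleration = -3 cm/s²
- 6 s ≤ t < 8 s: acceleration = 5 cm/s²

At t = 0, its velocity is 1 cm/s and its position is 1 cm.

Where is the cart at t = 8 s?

On each constant-a segment, Δv = aΔt and Δx = v₀Δt + ½aΔt²; chain segment to segment.
0–4 s: v starts 1 cm/s; Δx = 1·4 + ½·-3·4² = -20 cm; v ends -11 cm/s.
4–5 s: v starts -11 cm/s; Δx = -11·1 + ½·7·1² = -7.5 cm; v ends -4 cm/s.
5–6 s: v starts -4 cm/s; Δx = -4·1 + ½·-3·1² = -5.5 cm; v ends -7 cm/s.
6–8 s: v starts -7 cm/s; Δx = -7·2 + ½·5·2² = -4 cm; v ends 3 cm/s.
x(8) = 1 + Σ Δx = -36 cm.

-36 cm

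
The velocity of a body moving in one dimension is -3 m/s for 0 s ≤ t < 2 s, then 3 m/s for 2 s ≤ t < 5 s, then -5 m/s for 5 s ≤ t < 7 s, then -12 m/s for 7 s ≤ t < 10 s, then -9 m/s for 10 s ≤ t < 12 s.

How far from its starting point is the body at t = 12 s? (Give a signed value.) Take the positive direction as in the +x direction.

Net displacement equals the area under the velocity-time graph (areas below the axis count negative).
0–2 s: -3 × 2 = -6 m
2–5 s: 3 × 3 = 9 m
5–7 s: -5 × 2 = -10 m
7–10 s: -12 × 3 = -36 m
10–12 s: -9 × 2 = -18 m
Net displacement = -61 m

-61 m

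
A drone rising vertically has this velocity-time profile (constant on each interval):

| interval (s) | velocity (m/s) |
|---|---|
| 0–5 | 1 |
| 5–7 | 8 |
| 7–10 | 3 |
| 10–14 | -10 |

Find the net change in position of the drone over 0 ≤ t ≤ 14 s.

-10 m

Displacement is the signed area under the v-t curve.
0–5 s: 1 × 5 = 5 m
5–7 s: 8 × 2 = 16 m
7–10 s: 3 × 3 = 9 m
10–14 s: -10 × 4 = -40 m
Net displacement = -10 m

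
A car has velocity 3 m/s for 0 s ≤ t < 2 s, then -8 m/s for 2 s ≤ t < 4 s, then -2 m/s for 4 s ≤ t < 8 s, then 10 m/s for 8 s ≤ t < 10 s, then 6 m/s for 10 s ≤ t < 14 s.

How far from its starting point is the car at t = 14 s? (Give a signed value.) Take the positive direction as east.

Displacement is the signed area under the v-t curve.
0–2 s: 3 × 2 = 6 m
2–4 s: -8 × 2 = -16 m
4–8 s: -2 × 4 = -8 m
8–10 s: 10 × 2 = 20 m
10–14 s: 6 × 4 = 24 m
Net displacement = 26 m

26 m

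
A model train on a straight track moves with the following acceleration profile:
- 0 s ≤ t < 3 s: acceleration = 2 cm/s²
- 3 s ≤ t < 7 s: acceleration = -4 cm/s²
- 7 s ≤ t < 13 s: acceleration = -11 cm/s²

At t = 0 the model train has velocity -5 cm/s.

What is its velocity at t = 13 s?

-81 cm/s

Δv equals the area under the a-t graph; then v = v₀ + Δv.
0–3 s: 2 × 3 = 6 cm/s
3–7 s: -4 × 4 = -16 cm/s
7–13 s: -11 × 6 = -66 cm/s
Δv = -76 cm/s, so v(13) = -5 + (-76) = -81 cm/s.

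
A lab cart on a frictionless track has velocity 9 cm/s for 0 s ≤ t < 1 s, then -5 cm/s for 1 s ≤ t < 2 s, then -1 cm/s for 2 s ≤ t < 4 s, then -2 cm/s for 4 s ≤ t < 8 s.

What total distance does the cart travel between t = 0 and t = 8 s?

24 cm

Total distance travelled is ∫|v| dt — sum the magnitudes of each area piece.
0–1 s: |9| × 1 = 9 cm
1–2 s: |-5| × 1 = 5 cm
2–4 s: |-1| × 2 = 2 cm
4–8 s: |-2| × 4 = 8 cm
Total distance = 24 cm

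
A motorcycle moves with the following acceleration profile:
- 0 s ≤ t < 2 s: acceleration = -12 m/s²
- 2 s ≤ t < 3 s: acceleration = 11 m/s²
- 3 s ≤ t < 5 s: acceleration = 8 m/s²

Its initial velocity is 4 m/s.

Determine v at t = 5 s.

Δv equals the area under the a-t graph; then v = v₀ + Δv.
0–2 s: -12 × 2 = -24 m/s
2–3 s: 11 × 1 = 11 m/s
3–5 s: 8 × 2 = 16 m/s
Δv = 3 m/s, so v(5) = 4 + (3) = 7 m/s.

7 m/s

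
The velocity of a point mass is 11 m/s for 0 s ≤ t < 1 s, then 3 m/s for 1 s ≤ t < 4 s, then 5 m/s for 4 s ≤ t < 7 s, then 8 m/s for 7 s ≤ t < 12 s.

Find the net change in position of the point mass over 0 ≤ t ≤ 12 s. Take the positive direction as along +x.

75 m

Net displacement equals the area under the velocity-time graph (areas below the axis count negative).
0–1 s: 11 × 1 = 11 m
1–4 s: 3 × 3 = 9 m
4–7 s: 5 × 3 = 15 m
7–12 s: 8 × 5 = 40 m
Net displacement = 75 m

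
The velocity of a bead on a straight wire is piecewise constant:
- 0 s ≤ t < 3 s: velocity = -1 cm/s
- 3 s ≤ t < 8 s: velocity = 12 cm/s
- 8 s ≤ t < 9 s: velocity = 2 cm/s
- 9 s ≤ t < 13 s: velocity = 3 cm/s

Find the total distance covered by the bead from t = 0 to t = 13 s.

77 cm

Distance (not displacement) is the total path length: add the absolute areas under v-t.
0–3 s: |-1| × 3 = 3 cm
3–8 s: |12| × 5 = 60 cm
8–9 s: |2| × 1 = 2 cm
9–13 s: |3| × 4 = 12 cm
Total distance = 77 cm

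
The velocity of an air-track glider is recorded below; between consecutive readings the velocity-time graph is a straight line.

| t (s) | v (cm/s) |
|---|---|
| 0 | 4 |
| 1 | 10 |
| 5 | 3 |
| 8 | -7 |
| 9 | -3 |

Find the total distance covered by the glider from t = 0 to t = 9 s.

Total distance travelled is ∫|v| dt — sum the magnitudes of each area piece.
0–1 s: |½(4 + 10)(1)| = 7 cm
1–5 s: |½(10 + 3)(4)| = 26 cm
5–8 s: v = 0 at t = 5.9 s; triangle areas 1.35 + 7.35 = 8.7 cm
8–9 s: |½(-7 + -3)(1)| = 5 cm
Total distance = 46.7 cm

46.7 cm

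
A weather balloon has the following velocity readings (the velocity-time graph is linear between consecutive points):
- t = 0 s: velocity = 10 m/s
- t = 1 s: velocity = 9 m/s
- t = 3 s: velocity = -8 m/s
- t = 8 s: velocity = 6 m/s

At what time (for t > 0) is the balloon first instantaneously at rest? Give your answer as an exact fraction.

v changes sign on 1–3 s (from 9 to -8); the graph is linear there, so v = 0 at t = 1 + (-9)·(3 − 1)/(-8 − 9) = 35/17 s.

t = 35/17 s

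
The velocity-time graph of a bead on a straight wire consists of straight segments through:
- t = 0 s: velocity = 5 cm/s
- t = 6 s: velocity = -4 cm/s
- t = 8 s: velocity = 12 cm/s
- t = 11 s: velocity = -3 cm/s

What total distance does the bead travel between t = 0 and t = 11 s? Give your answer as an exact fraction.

Total distance travelled is ∫|v| dt — sum the magnitudes of each area piece.
0–6 s: v = 0 at t = 10/3 s; triangle areas 25/3 + 16/3 = 41/3 cm
6–8 s: v = 0 at t = 6.5 s; triangle areas 1 + 9 = 10 cm
8–11 s: v = 0 at t = 10.4 s; triangle areas 14.4 + 0.9 = 15.3 cm
Total distance = 1169/30 cm

1169/30 cm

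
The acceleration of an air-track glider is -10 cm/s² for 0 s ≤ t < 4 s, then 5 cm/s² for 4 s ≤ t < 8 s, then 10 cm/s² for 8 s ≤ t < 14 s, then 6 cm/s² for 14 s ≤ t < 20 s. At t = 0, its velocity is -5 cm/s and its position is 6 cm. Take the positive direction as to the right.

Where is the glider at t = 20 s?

114 cm

On each constant-a segment, Δv = aΔt and Δx = v₀Δt + ½aΔt²; chain segment to segment.
0–4 s: v starts -5 cm/s; Δx = -5·4 + ½·-10·4² = -100 cm; v ends -45 cm/s.
4–8 s: v starts -45 cm/s; Δx = -45·4 + ½·5·4² = -140 cm; v ends -25 cm/s.
8–14 s: v starts -25 cm/s; Δx = -25·6 + ½·10·6² = 30 cm; v ends 35 cm/s.
14–20 s: v starts 35 cm/s; Δx = 35·6 + ½·6·6² = 318 cm; v ends 71 cm/s.
x(20) = 6 + Σ Δx = 114 cm.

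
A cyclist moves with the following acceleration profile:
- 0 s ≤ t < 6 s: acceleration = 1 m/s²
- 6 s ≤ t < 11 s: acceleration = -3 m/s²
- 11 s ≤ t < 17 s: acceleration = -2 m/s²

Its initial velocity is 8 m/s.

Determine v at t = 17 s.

-13 m/s

Δv equals the area under the a-t graph; then v = v₀ + Δv.
0–6 s: 1 × 6 = 6 m/s
6–11 s: -3 × 5 = -15 m/s
11–17 s: -2 × 6 = -12 m/s
Δv = -21 m/s, so v(17) = 8 + (-21) = -13 m/s.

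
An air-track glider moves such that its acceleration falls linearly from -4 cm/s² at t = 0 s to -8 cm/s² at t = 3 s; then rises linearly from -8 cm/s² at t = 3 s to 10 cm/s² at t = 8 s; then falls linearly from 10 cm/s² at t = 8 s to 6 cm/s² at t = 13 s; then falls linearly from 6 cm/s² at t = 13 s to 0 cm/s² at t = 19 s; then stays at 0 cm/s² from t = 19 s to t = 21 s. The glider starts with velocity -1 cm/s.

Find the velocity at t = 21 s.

44 cm/s

Δv equals the area under the a-t graph; then v = v₀ + Δv.
0–3 s: ½(-4 + -8)(3) = -18 cm/s
3–8 s: ½(-8 + 10)(5) = 5 cm/s
8–13 s: ½(10 + 6)(5) = 40 cm/s
13–19 s: ½(6 + 0)(6) = 18 cm/s
19–21 s: 0 × 2 = 0 cm/s
Δv = 45 cm/s, so v(21) = -1 + (45) = 44 cm/s.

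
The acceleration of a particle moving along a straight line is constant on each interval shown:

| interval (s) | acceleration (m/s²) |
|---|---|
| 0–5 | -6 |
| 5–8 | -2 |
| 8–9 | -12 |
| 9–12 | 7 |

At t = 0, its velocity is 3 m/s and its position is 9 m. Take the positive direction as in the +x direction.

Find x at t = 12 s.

On each constant-a segment, Δv = aΔt and Δx = v₀Δt + ½aΔt²; chain segment to segment.
0–5 s: v starts 3 m/s; Δx = 3·5 + ½·-6·5² = -60 m; v ends -27 m/s.
5–8 s: v starts -27 m/s; Δx = -27·3 + ½·-2·3² = -90 m; v ends -33 m/s.
8–9 s: v starts -33 m/s; Δx = -33·1 + ½·-12·1² = -39 m; v ends -45 m/s.
9–12 s: v starts -45 m/s; Δx = -45·3 + ½·7·3² = -103.5 m; v ends -24 m/s.
x(12) = 9 + Σ Δx = -283.5 m.

-283.5 m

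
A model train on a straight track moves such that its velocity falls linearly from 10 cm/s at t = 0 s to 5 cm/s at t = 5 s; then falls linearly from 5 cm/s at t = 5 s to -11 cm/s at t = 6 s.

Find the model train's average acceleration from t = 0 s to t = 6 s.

-3.5 cm/s²

Average acceleration = Δv/Δt = (-11 − 10)/(6 − 0) = -3.5 cm/s².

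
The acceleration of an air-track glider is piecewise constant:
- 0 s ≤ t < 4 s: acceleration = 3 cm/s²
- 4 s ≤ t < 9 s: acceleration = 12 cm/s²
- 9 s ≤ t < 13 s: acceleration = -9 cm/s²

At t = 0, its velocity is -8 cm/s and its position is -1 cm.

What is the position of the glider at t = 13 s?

345 cm

On each constant-a segment, Δv = aΔt and Δx = v₀Δt + ½aΔt²; chain segment to segment.
0–4 s: v starts -8 cm/s; Δx = -8·4 + ½·3·4² = -8 cm; v ends 4 cm/s.
4–9 s: v starts 4 cm/s; Δx = 4·5 + ½·12·5² = 170 cm; v ends 64 cm/s.
9–13 s: v starts 64 cm/s; Δx = 64·4 + ½·-9·4² = 184 cm; v ends 28 cm/s.
x(13) = -1 + Σ Δx = 345 cm.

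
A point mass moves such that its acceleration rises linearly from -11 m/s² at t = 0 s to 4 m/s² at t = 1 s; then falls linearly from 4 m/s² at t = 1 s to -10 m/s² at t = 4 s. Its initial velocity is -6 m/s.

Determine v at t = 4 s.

Δv equals the area under the a-t graph; then v = v₀ + Δv.
0–1 s: ½(-11 + 4)(1) = -3.5 m/s
1–4 s: ½(4 + -10)(3) = -9 m/s
Δv = -12.5 m/s, so v(4) = -6 + (-12.5) = -18.5 m/s.

-18.5 m/s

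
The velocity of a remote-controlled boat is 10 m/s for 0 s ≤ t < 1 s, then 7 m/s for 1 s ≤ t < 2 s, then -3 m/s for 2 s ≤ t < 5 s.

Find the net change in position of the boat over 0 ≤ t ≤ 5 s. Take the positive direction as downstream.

8 m

Displacement is the signed area under the v-t curve.
0–1 s: 10 × 1 = 10 m
1–2 s: 7 × 1 = 7 m
2–5 s: -3 × 3 = -9 m
Net displacement = 8 m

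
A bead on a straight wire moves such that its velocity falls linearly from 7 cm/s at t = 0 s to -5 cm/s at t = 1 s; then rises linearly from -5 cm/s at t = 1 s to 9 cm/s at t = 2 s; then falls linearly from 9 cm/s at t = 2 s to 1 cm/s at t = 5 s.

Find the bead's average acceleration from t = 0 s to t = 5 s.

Average acceleration = Δv/Δt = (1 − 7)/(5 − 0) = -1.2 cm/s².

-1.2 cm/s²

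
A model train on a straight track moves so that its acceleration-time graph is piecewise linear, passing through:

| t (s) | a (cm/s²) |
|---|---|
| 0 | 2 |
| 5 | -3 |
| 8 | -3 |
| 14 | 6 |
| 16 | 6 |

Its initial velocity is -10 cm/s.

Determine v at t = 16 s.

-0.5 cm/s

Δv equals the area under the a-t graph; then v = v₀ + Δv.
0–5 s: ½(2 + -3)(5) = -2.5 cm/s
5–8 s: -3 × 3 = -9 cm/s
8–14 s: ½(-3 + 6)(6) = 9 cm/s
14–16 s: 6 × 2 = 12 cm/s
Δv = 9.5 cm/s, so v(16) = -10 + (9.5) = -0.5 cm/s.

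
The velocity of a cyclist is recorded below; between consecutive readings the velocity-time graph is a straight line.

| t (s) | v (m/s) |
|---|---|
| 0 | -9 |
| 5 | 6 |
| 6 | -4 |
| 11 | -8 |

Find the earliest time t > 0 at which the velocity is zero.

v changes sign on 0–5 s (from -9 to 6); the graph is linear there, so v = 0 at t = 0 + (9)·(5 − 0)/(6 − -9) = 3 s.

t = 3 s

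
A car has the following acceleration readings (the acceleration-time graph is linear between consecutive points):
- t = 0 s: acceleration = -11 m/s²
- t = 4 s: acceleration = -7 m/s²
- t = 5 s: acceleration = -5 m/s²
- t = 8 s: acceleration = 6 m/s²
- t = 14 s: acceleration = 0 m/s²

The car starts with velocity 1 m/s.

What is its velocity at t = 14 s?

Δv equals the area under the a-t graph; then v = v₀ + Δv.
0–4 s: ½(-11 + -7)(4) = -36 m/s
4–5 s: ½(-7 + -5)(1) = -6 m/s
5–8 s: ½(-5 + 6)(3) = 1.5 m/s
8–14 s: ½(6 + 0)(6) = 18 m/s
Δv = -22.5 m/s, so v(14) = 1 + (-22.5) = -21.5 m/s.

-21.5 m/s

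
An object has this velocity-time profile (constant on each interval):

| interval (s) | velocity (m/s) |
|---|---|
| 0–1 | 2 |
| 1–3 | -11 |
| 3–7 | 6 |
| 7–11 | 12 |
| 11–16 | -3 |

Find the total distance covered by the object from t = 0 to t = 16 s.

Distance (not displacement) is the total path length: add the absolute areas under v-t.
0–1 s: |2| × 1 = 2 m
1–3 s: |-11| × 2 = 22 m
3–7 s: |6| × 4 = 24 m
7–11 s: |12| × 4 = 48 m
11–16 s: |-3| × 5 = 15 m
Total distance = 111 m

111 m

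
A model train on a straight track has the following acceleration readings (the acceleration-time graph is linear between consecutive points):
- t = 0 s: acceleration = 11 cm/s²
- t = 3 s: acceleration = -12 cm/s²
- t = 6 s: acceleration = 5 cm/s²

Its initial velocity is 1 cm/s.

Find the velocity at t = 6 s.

Δv equals the area under the a-t graph; then v = v₀ + Δv.
0–3 s: ½(11 + -12)(3) = -1.5 cm/s
3–6 s: ½(-12 + 5)(3) = -10.5 cm/s
Δv = -12 cm/s, so v(6) = 1 + (-12) = -11 cm/s.

-11 cm/s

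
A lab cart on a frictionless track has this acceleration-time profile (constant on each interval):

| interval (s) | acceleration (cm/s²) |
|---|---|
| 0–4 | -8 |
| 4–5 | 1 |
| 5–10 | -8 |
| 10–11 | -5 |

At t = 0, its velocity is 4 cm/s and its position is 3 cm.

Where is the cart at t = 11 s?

On each constant-a segment, Δv = aΔt and Δx = v₀Δt + ½aΔt²; chain segment to segment.
0–4 s: v starts 4 cm/s; Δx = 4·4 + ½·-8·4² = -48 cm; v ends -28 cm/s.
4–5 s: v starts -28 cm/s; Δx = -28·1 + ½·1·1² = -27.5 cm; v ends -27 cm/s.
5–10 s: v starts -27 cm/s; Δx = -27·5 + ½·-8·5² = -235 cm; v ends -67 cm/s.
10–11 s: v starts -67 cm/s; Δx = -67·1 + ½·-5·1² = -69.5 cm; v ends -72 cm/s.
x(11) = 3 + Σ Δx = -377 cm.

-377 cm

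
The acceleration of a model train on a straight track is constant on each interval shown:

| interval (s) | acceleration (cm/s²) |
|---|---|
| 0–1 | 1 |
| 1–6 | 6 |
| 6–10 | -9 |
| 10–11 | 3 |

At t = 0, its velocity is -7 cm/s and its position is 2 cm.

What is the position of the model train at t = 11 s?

54 cm

On each constant-a segment, Δv = aΔt and Δx = v₀Δt + ½aΔt²; chain segment to segment.
0–1 s: v starts -7 cm/s; Δx = -7·1 + ½·1·1² = -6.5 cm; v ends -6 cm/s.
1–6 s: v starts -6 cm/s; Δx = -6·5 + ½·6·5² = 45 cm; v ends 24 cm/s.
6–10 s: v starts 24 cm/s; Δx = 24·4 + ½·-9·4² = 24 cm; v ends -12 cm/s.
10–11 s: v starts -12 cm/s; Δx = -12·1 + ½·3·1² = -10.5 cm; v ends -9 cm/s.
x(11) = 2 + Σ Δx = 54 cm.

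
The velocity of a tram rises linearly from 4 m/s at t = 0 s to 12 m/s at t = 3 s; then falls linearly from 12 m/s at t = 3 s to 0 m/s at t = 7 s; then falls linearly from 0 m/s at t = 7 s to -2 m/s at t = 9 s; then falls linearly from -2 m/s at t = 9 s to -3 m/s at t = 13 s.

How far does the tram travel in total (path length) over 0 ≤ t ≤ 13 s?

Distance (not displacement) is the total path length: add the absolute areas under v-t.
0–3 s: |½(4 + 12)(3)| = 24 m
3–7 s: |½(12 + 0)(4)| = 24 m
7–9 s: |½(0 + -2)(2)| = 2 m
9–13 s: |½(-2 + -3)(4)| = 10 m
Total distance = 60 m

60 m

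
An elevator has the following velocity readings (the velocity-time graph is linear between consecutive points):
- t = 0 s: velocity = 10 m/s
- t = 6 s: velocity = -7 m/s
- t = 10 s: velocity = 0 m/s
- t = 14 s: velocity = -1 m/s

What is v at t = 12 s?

-0.5 m/s

On 10–14 s the graph is linear from 0 to -1 m/s: v(12) = 0 + (-1 − 0)·(12 − 10)/(14 − 10) = -0.5 m/s.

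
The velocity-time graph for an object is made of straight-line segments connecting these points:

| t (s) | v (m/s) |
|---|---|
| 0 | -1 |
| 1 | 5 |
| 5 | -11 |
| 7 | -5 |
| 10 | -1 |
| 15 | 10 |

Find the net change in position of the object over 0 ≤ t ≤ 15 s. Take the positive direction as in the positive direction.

-12.5 m

Displacement is the signed area under the v-t curve.
0–1 s: ½(-1 + 5)(1) = 2 m
1–5 s: ½(5 + -11)(4) = -12 m
5–7 s: ½(-11 + -5)(2) = -16 m
7–10 s: ½(-5 + -1)(3) = -9 m
10–15 s: ½(-1 + 10)(5) = 22.5 m
Net displacement = -12.5 m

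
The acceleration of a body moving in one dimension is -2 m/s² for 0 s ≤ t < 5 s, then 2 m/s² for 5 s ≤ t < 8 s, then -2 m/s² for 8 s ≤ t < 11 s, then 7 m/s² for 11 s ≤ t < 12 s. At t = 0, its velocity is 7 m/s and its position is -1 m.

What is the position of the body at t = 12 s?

On each constant-a segment, Δv = aΔt and Δx = v₀Δt + ½aΔt²; chain segment to segment.
0–5 s: v starts 7 m/s; Δx = 7·5 + ½·-2·5² = 10 m; v ends -3 m/s.
5–8 s: v starts -3 m/s; Δx = -3·3 + ½·2·3² = 0 m; v ends 3 m/s.
8–11 s: v starts 3 m/s; Δx = 3·3 + ½·-2·3² = 0 m; v ends -3 m/s.
11–12 s: v starts -3 m/s; Δx = -3·1 + ½·7·1² = 0.5 m; v ends 4 m/s.
x(12) = -1 + Σ Δx = 9.5 m.

9.5 m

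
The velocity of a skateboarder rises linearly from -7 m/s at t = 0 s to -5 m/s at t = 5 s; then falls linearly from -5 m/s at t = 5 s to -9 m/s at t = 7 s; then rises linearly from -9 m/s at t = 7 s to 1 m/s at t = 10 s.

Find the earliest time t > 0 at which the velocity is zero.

v changes sign on 7–10 s (from -9 to 1); the graph is linear there, so v = 0 at t = 7 + (9)·(10 − 7)/(1 − -9) = 9.7 s.

t = 9.7 s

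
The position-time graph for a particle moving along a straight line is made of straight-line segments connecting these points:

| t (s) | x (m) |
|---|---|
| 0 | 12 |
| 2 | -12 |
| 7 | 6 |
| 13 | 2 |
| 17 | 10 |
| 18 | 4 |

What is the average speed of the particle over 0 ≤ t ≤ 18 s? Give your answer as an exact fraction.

Average speed = (total path length)/(elapsed time); on a piecewise-linear x-t graph the path length is Σ|Δx|.
0–2 s: |Δx| = |-12 − 12| = 24 m
2–7 s: |Δx| = |6 − -12| = 18 m
7–13 s: |Δx| = |2 − 6| = 4 m
13–17 s: |Δx| = |10 − 2| = 8 m
17–18 s: |Δx| = |4 − 10| = 6 m
Total path = 60 m; average speed = 60/18 = 10/3 m/s.

10/3 m/s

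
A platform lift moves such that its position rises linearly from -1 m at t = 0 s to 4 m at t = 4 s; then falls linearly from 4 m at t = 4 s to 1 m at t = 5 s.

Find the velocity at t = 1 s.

1.25 m/s

Velocity is the slope of the x-t graph on 0–4 s: (4 − -1)/(4 − 0) = 1.25 m/s.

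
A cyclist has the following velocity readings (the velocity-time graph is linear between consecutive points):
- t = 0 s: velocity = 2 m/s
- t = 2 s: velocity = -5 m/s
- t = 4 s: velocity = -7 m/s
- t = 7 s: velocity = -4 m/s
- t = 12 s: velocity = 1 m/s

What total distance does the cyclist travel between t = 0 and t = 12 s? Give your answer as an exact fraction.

288/7 m

Total distance travelled is ∫|v| dt — sum the magnitudes of each area piece.
0–2 s: v = 0 at t = 4/7 s; triangle areas 4/7 + 25/7 = 29/7 m
2–4 s: |½(-5 + -7)(2)| = 12 m
4–7 s: |½(-7 + -4)(3)| = 16.5 m
7–12 s: v = 0 at t = 11 s; triangle areas 8 + 0.5 = 8.5 m
Total distance = 288/7 m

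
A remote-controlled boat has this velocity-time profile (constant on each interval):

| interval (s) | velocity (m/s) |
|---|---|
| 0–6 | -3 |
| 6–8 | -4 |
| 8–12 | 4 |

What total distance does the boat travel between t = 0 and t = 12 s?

Total distance travelled is ∫|v| dt — sum the magnitudes of each area piece.
0–6 s: |-3| × 6 = 18 m
6–8 s: |-4| × 2 = 8 m
8–12 s: |4| × 4 = 16 m
Total distance = 42 m

42 m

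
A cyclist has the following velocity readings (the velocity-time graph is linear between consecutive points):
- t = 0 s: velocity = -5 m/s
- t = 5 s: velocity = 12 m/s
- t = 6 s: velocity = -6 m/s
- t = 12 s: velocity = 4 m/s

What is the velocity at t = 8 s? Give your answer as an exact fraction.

On 6–12 s the graph is linear from -6 to 4 m/s: v(8) = -6 + (4 − -6)·(8 − 6)/(12 − 6) = -8/3 m/s.

-8/3 m/s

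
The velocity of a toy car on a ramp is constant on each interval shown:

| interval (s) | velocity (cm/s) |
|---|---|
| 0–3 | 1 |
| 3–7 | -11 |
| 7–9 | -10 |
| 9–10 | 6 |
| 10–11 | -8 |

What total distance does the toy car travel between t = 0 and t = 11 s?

81 cm

Total distance travelled is ∫|v| dt — sum the magnitudes of each area piece.
0–3 s: |1| × 3 = 3 cm
3–7 s: |-11| × 4 = 44 cm
7–9 s: |-10| × 2 = 20 cm
9–10 s: |6| × 1 = 6 cm
10–11 s: |-8| × 1 = 8 cm
Total distance = 81 cm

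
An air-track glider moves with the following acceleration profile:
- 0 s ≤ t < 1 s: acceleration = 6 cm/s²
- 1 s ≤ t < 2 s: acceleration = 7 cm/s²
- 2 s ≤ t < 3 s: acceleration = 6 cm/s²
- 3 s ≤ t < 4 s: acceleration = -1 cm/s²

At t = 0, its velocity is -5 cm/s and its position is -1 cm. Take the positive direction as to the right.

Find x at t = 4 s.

26 cm

On each constant-a segment, Δv = aΔt and Δx = v₀Δt + ½aΔt²; chain segment to segment.
0–1 s: v starts -5 cm/s; Δx = -5·1 + ½·6·1² = -2 cm; v ends 1 cm/s.
1–2 s: v starts 1 cm/s; Δx = 1·1 + ½·7·1² = 4.5 cm; v ends 8 cm/s.
2–3 s: v starts 8 cm/s; Δx = 8·1 + ½·6·1² = 11 cm; v ends 14 cm/s.
3–4 s: v starts 14 cm/s; Δx = 14·1 + ½·-1·1² = 13.5 cm; v ends 13 cm/s.
x(4) = -1 + Σ Δx = 26 cm.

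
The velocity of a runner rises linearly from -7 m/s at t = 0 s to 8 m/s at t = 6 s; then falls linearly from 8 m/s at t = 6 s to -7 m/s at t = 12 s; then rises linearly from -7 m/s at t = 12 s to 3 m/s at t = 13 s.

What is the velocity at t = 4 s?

3 m/s

On 0–6 s the graph is linear from -7 to 8 m/s: v(4) = -7 + (8 − -7)·(4 − 0)/(6 − 0) = 3 m/s.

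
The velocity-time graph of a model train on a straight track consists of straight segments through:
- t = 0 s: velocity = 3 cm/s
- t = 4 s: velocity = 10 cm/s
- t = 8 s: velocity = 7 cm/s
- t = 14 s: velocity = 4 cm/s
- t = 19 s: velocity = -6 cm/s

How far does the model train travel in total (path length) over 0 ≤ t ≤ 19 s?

106 cm

Distance (not displacement) is the total path length: add the absolute areas under v-t.
0–4 s: |½(3 + 10)(4)| = 26 cm
4–8 s: |½(10 + 7)(4)| = 34 cm
8–14 s: |½(7 + 4)(6)| = 33 cm
14–19 s: v = 0 at t = 16 s; triangle areas 4 + 9 = 13 cm
Total distance = 106 cm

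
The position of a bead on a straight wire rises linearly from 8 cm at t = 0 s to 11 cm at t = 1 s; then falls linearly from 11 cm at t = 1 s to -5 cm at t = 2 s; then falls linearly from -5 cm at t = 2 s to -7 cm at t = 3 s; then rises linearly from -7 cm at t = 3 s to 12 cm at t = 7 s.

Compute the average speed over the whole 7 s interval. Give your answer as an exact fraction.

Average speed = (total path length)/(elapsed time); on a piecewise-linear x-t graph the path length is Σ|Δx|.
0–1 s: |Δx| = |11 − 8| = 3 cm
1–2 s: |Δx| = |-5 − 11| = 16 cm
2–3 s: |Δx| = |-7 − -5| = 2 cm
3–7 s: |Δx| = |12 − -7| = 19 cm
Total path = 40 cm; average speed = 40/7 = 40/7 cm/s.

40/7 cm/s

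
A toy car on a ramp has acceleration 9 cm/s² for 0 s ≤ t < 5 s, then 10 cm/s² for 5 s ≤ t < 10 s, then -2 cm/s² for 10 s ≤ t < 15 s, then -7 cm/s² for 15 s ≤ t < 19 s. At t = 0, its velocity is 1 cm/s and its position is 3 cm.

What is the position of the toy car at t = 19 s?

On each constant-a segment, Δv = aΔt and Δx = v₀Δt + ½aΔt²; chain segment to segment.
0–5 s: v starts 1 cm/s; Δx = 1·5 + ½·9·5² = 117.5 cm; v ends 46 cm/s.
5–10 s: v starts 46 cm/s; Δx = 46·5 + ½·10·5² = 355 cm; v ends 96 cm/s.
10–15 s: v starts 96 cm/s; Δx = 96·5 + ½·-2·5² = 455 cm; v ends 86 cm/s.
15–19 s: v starts 86 cm/s; Δx = 86·4 + ½·-7·4² = 288 cm; v ends 58 cm/s.
x(19) = 3 + Σ Δx = 1218.5 cm.

1218.5 cm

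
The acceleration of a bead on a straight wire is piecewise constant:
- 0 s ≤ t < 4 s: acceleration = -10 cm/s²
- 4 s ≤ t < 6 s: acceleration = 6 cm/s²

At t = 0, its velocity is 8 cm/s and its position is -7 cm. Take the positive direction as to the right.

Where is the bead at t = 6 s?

-107 cm

On each constant-a segment, Δv = aΔt and Δx = v₀Δt + ½aΔt²; chain segment to segment.
0–4 s: v starts 8 cm/s; Δx = 8·4 + ½·-10·4² = -48 cm; v ends -32 cm/s.
4–6 s: v starts -32 cm/s; Δx = -32·2 + ½·6·2² = -52 cm; v ends -20 cm/s.
x(6) = -7 + Σ Δx = -107 cm.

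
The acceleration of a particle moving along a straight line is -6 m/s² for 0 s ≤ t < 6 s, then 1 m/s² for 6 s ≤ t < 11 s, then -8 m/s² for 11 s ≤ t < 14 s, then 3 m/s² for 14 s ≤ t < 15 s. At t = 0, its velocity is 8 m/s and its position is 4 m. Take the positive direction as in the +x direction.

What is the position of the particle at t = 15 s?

-334 m

On each constant-a segment, Δv = aΔt and Δx = v₀Δt + ½aΔt²; chain segment to segment.
0–6 s: v starts 8 m/s; Δx = 8·6 + ½·-6·6² = -60 m; v ends -28 m/s.
6–11 s: v starts -28 m/s; Δx = -28·5 + ½·1·5² = -127.5 m; v ends -23 m/s.
11–14 s: v starts -23 m/s; Δx = -23·3 + ½·-8·3² = -105 m; v ends -47 m/s.
14–15 s: v starts -47 m/s; Δx = -47·1 + ½·3·1² = -45.5 m; v ends -44 m/s.
x(15) = 4 + Σ Δx = -334 m.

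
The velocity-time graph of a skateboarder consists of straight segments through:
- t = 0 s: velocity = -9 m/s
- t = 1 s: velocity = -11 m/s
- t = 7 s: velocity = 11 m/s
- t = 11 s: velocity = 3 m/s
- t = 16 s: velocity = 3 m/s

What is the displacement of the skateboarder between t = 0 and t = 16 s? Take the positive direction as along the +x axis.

33 m

Displacement is the signed area under the v-t curve.
0–1 s: ½(-9 + -11)(1) = -10 m
1–7 s: ½(-11 + 11)(6) = 0 m
7–11 s: ½(11 + 3)(4) = 28 m
11–16 s: 3 × 5 = 15 m
Net displacement = 33 m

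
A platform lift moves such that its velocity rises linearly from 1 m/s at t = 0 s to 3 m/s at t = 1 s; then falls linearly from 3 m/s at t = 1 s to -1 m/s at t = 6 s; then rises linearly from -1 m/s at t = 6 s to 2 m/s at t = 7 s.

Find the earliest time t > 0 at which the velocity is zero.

t = 4.75 s

v changes sign on 1–6 s (from 3 to -1); the graph is linear there, so v = 0 at t = 1 + (-3)·(6 − 1)/(-1 − 3) = 4.75 s.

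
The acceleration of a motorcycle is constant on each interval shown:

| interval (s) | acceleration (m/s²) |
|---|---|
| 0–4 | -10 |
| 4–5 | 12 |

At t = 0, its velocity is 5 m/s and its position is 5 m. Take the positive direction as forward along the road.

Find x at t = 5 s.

-84 m

On each constant-a segment, Δv = aΔt and Δx = v₀Δt + ½aΔt²; chain segment to segment.
0–4 s: v starts 5 m/s; Δx = 5·4 + ½·-10·4² = -60 m; v ends -35 m/s.
4–5 s: v starts -35 m/s; Δx = -35·1 + ½·12·1² = -29 m; v ends -23 m/s.
x(5) = 5 + Σ Δx = -84 m.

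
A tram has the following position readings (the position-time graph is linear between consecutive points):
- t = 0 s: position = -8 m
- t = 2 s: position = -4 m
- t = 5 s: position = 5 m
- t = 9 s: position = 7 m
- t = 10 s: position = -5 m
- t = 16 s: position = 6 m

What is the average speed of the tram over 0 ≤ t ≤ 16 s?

2.375 m/s

Average speed = (total path length)/(elapsed time); on a piecewise-linear x-t graph the path length is Σ|Δx|.
0–2 s: |Δx| = |-4 − -8| = 4 m
2–5 s: |Δx| = |5 − -4| = 9 m
5–9 s: |Δx| = |7 − 5| = 2 m
9–10 s: |Δx| = |-5 − 7| = 12 m
10–16 s: |Δx| = |6 − -5| = 11 m
Total path = 38 m; average speed = 38/16 = 2.375 m/s.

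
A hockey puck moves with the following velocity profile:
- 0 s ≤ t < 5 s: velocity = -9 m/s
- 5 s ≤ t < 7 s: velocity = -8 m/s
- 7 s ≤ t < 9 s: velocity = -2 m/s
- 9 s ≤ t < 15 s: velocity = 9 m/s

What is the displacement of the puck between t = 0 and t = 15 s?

-11 m

Displacement is the signed area under the v-t curve.
0–5 s: -9 × 5 = -45 m
5–7 s: -8 × 2 = -16 m
7–9 s: -2 × 2 = -4 m
9–15 s: 9 × 6 = 54 m
Net displacement = -11 m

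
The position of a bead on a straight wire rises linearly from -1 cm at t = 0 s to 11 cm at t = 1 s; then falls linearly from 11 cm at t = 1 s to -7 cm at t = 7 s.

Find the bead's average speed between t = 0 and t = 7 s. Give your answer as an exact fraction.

Average speed = (total path length)/(elapsed time); on a piecewise-linear x-t graph the path length is Σ|Δx|.
0–1 s: |Δx| = |11 − -1| = 12 cm
1–7 s: |Δx| = |-7 − 11| = 18 cm
Total path = 30 cm; average speed = 30/7 = 30/7 cm/s.

30/7 cm/s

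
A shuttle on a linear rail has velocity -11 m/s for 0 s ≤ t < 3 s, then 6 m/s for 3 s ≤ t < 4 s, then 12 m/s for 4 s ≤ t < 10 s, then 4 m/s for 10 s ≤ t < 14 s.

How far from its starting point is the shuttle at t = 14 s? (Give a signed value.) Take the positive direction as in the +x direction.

Displacement is the signed area under the v-t curve.
0–3 s: -11 × 3 = -33 m
3–4 s: 6 × 1 = 6 m
4–10 s: 12 × 6 = 72 m
10–14 s: 4 × 4 = 16 m
Net displacement = 61 m

61 m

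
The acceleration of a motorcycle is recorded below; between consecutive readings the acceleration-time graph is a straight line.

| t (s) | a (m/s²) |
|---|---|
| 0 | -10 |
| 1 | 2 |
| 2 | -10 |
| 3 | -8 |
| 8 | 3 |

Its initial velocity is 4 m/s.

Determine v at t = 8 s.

-25.5 m/s

Δv equals the area under the a-t graph; then v = v₀ + Δv.
0–1 s: ½(-10 + 2)(1) = -4 m/s
1–2 s: ½(2 + -10)(1) = -4 m/s
2–3 s: ½(-10 + -8)(1) = -9 m/s
3–8 s: ½(-8 + 3)(5) = -12.5 m/s
Δv = -29.5 m/s, so v(8) = 4 + (-29.5) = -25.5 m/s.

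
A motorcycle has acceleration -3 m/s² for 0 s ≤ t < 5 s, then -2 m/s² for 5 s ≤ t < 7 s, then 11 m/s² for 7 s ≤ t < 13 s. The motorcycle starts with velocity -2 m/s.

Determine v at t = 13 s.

Δv equals the area under the a-t graph; then v = v₀ + Δv.
0–5 s: -3 × 5 = -15 m/s
5–7 s: -2 × 2 = -4 m/s
7–13 s: 11 × 6 = 66 m/s
Δv = 47 m/s, so v(13) = -2 + (47) = 45 m/s.

45 m/s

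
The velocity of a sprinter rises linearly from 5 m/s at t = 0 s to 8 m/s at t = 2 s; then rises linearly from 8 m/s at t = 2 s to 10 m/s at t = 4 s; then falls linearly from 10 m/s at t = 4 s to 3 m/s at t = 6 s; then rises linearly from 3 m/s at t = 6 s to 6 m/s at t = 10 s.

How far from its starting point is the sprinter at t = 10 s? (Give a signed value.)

Net displacement equals the area under the velocity-time graph (areas below the axis count negative).
0–2 s: ½(5 + 8)(2) = 13 m
2–4 s: ½(8 + 10)(2) = 18 m
4–6 s: ½(10 + 3)(2) = 13 m
6–10 s: ½(3 + 6)(4) = 18 m
Net displacement = 62 m

62 m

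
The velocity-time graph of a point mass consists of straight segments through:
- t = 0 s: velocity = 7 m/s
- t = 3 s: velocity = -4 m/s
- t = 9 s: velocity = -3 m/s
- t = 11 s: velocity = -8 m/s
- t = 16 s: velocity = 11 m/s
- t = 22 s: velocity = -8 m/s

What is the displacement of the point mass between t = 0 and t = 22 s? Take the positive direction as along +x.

-11 m

Displacement is the signed area under the v-t curve.
0–3 s: ½(7 + -4)(3) = 4.5 m
3–9 s: ½(-4 + -3)(6) = -21 m
9–11 s: ½(-3 + -8)(2) = -11 m
11–16 s: ½(-8 + 11)(5) = 7.5 m
16–22 s: ½(11 + -8)(6) = 9 m
Net displacement = -11 m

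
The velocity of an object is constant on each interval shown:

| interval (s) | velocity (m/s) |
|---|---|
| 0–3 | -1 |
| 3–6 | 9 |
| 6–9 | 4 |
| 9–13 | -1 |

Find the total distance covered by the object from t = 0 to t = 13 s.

46 m

Distance (not displacement) is the total path length: add the absolute areas under v-t.
0–3 s: |-1| × 3 = 3 m
3–6 s: |9| × 3 = 27 m
6–9 s: |4| × 3 = 12 m
9–13 s: |-1| × 4 = 4 m
Total distance = 46 m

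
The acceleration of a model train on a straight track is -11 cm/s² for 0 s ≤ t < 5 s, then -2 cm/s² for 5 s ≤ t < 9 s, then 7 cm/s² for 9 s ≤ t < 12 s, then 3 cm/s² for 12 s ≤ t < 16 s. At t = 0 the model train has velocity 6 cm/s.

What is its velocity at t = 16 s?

Δv equals the area under the a-t graph; then v = v₀ + Δv.
0–5 s: -11 × 5 = -55 cm/s
5–9 s: -2 × 4 = -8 cm/s
9–12 s: 7 × 3 = 21 cm/s
12–16 s: 3 × 4 = 12 cm/s
Δv = -30 cm/s, so v(16) = 6 + (-30) = -24 cm/s.

-24 cm/s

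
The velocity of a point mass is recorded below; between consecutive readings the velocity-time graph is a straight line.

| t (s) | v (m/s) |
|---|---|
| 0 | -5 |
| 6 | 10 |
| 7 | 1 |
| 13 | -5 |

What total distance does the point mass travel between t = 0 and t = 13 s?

Total distance travelled is ∫|v| dt — sum the magnitudes of each area piece.
0–6 s: v = 0 at t = 2 s; triangle areas 5 + 20 = 25 m
6–7 s: |½(10 + 1)(1)| = 5.5 m
7–13 s: v = 0 at t = 8 s; triangle areas 0.5 + 12.5 = 13 m
Total distance = 43.5 m

43.5 m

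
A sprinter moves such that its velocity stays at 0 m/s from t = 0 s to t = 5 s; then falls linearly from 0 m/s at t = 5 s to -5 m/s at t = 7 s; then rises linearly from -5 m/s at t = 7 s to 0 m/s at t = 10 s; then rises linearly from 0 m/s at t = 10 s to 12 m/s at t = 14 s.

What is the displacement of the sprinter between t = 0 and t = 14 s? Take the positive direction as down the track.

Displacement is the signed area under the v-t curve.
0–5 s: 0 × 5 = 0 m
5–7 s: ½(0 + -5)(2) = -5 m
7–10 s: ½(-5 + 0)(3) = -7.5 m
10–14 s: ½(0 + 12)(4) = 24 m
Net displacement = 11.5 m

11.5 m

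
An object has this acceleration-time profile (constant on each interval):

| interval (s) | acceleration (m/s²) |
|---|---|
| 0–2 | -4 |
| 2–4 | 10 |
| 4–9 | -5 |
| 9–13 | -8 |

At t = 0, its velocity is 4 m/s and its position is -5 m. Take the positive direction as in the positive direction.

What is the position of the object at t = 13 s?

On each constant-a segment, Δv = aΔt and Δx = v₀Δt + ½aΔt²; chain segment to segment.
0–2 s: v starts 4 m/s; Δx = 4·2 + ½·-4·2² = 0 m; v ends -4 m/s.
2–4 s: v starts -4 m/s; Δx = -4·2 + ½·10·2² = 12 m; v ends 16 m/s.
4–9 s: v starts 16 m/s; Δx = 16·5 + ½·-5·5² = 17.5 m; v ends -9 m/s.
9–13 s: v starts -9 m/s; Δx = -9·4 + ½·-8·4² = -100 m; v ends -41 m/s.
x(13) = -5 + Σ Δx = -75.5 m.

-75.5 m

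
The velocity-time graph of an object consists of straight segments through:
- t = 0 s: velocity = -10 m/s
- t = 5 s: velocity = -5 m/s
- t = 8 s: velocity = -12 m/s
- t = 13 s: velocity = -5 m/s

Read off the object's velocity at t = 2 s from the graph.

-8 m/s

On 0–5 s the graph is linear from -10 to -5 m/s: v(2) = -10 + (-5 − -10)·(2 − 0)/(5 − 0) = -8 m/s.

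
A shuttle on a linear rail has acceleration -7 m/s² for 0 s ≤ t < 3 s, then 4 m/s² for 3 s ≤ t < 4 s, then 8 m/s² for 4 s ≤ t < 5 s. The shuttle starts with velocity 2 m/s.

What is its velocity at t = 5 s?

-7 m/s

Δv equals the area under the a-t graph; then v = v₀ + Δv.
0–3 s: -7 × 3 = -21 m/s
3–4 s: 4 × 1 = 4 m/s
4–5 s: 8 × 1 = 8 m/s
Δv = -9 m/s, so v(5) = 2 + (-9) = -7 m/s.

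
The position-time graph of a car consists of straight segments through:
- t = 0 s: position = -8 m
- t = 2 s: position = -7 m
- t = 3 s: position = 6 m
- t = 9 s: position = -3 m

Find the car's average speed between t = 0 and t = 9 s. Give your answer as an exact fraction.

Average speed = (total path length)/(elapsed time); on a piecewise-linear x-t graph the path length is Σ|Δx|.
0–2 s: |Δx| = |-7 − -8| = 1 m
2–3 s: |Δx| = |6 − -7| = 13 m
3–9 s: |Δx| = |-3 − 6| = 9 m
Total path = 23 m; average speed = 23/9 = 23/9 m/s.

23/9 m/s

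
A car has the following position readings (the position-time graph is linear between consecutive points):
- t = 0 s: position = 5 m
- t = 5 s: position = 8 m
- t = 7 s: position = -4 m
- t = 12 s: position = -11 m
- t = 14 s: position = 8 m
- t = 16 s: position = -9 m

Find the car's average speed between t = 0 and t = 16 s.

3.625 m/s

Average speed = (total path length)/(elapsed time); on a piecewise-linear x-t graph the path length is Σ|Δx|.
0–5 s: |Δx| = |8 − 5| = 3 m
5–7 s: |Δx| = |-4 − 8| = 12 m
7–12 s: |Δx| = |-11 − -4| = 7 m
12–14 s: |Δx| = |8 − -11| = 19 m
14–16 s: |Δx| = |-9 − 8| = 17 m
Total path = 58 m; average speed = 58/16 = 3.625 m/s.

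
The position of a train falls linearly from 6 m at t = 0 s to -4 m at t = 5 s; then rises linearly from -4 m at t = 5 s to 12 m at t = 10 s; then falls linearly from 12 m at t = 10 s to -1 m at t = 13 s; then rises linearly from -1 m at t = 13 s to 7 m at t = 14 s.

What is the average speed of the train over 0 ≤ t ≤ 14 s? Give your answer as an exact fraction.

47/14 m/s

Average speed = (total path length)/(elapsed time); on a piecewise-linear x-t graph the path length is Σ|Δx|.
0–5 s: |Δx| = |-4 − 6| = 10 m
5–10 s: |Δx| = |12 − -4| = 16 m
10–13 s: |Δx| = |-1 − 12| = 13 m
13–14 s: |Δx| = |7 − -1| = 8 m
Total path = 47 m; average speed = 47/14 = 47/14 m/s.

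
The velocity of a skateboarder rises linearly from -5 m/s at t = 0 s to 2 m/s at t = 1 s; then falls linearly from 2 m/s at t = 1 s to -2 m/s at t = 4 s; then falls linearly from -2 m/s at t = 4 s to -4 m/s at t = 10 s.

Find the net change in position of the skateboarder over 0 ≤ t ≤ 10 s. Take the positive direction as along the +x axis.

Displacement is the signed area under the v-t curve.
0–1 s: ½(-5 + 2)(1) = -1.5 m
1–4 s: ½(2 + -2)(3) = 0 m
4–10 s: ½(-2 + -4)(6) = -18 m
Net displacement = -19.5 m

-19.5 m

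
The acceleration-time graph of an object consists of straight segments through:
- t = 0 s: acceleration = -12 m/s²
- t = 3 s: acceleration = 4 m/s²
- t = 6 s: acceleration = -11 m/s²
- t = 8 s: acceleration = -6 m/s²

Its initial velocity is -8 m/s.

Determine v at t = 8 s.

Δv equals the area under the a-t graph; then v = v₀ + Δv.
0–3 s: ½(-12 + 4)(3) = -12 m/s
3–6 s: ½(4 + -11)(3) = -10.5 m/s
6–8 s: ½(-11 + -6)(2) = -17 m/s
Δv = -39.5 m/s, so v(8) = -8 + (-39.5) = -47.5 m/s.

-47.5 m/s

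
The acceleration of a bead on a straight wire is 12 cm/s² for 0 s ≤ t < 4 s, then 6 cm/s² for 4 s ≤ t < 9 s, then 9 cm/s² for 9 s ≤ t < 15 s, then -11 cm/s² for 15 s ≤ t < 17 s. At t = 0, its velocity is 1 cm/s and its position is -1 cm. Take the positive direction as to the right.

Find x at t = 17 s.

On each constant-a segment, Δv = aΔt and Δx = v₀Δt + ½aΔt²; chain segment to segment.
0–4 s: v starts 1 cm/s; Δx = 1·4 + ½·12·4² = 100 cm; v ends 49 cm/s.
4–9 s: v starts 49 cm/s; Δx = 49·5 + ½·6·5² = 320 cm; v ends 79 cm/s.
9–15 s: v starts 79 cm/s; Δx = 79·6 + ½·9·6² = 636 cm; v ends 133 cm/s.
15–17 s: v starts 133 cm/s; Δx = 133·2 + ½·-11·2² = 244 cm; v ends 111 cm/s.
x(17) = -1 + Σ Δx = 1299 cm.

1299 cm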